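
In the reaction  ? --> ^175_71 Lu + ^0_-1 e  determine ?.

Conserve mass number: A = 175 + 0, so A = 175.
Conserve atomic number: Z = 71 − 1, so Z = 70.
Z = 70 is ytterbium, so the species is ^175_70 Yb.

Yb-175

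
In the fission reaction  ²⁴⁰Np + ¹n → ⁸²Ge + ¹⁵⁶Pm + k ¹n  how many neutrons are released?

Conserve mass number: 241 = 82 + 156 + k, so k = 241 − 238 = 3.
Check atomic number: 93 = 32 + 61 + 0 = 93. ✓

3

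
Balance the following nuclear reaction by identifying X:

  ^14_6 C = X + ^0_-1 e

Conserve mass number: 14 = A + 0, so A = 14.
Conserve atomic number: 6 = Z − 1, so Z = 7.
Z = 7 is nitrogen, so the species is ^14_7 N.

N-14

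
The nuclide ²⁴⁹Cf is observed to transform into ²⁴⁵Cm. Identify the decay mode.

alpha decay

ΔA = 245 − 249 = -4; ΔZ = 96 − 98 = -2.
A drops by 4 and Z drops by 2 — the signature of alpha emission.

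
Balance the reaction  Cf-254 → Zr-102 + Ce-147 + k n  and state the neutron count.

5

Conserve mass number: 254 = 102 + 147 + k, so k = 254 − 249 = 5.
Check atomic number: 98 = 40 + 58 + 0 = 98. ✓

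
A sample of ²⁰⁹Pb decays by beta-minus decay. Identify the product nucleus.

Beta-minus decay: mass number changes by +0, atomic number by +1.
A: 209 = 209; Z: 82 + 1 = 83.
Z = 83 is bismuth, so the daughter is ²⁰⁹Bi.

Bi-209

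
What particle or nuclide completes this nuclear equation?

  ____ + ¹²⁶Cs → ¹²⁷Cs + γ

Conserve mass number: A + 126 = 127 + 0, so A = 1.
Conserve atomic number: Z + 55 = 55 + 0, so Z = 0.
A = 1 and Z = 0 is ¹n — a neutron.

neutron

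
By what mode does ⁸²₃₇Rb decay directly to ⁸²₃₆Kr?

beta-plus decay or electron capture

ΔA = 82 − 82 = 0; ΔZ = 36 − 37 = -1.
A is unchanged and Z drops by 1 — a proton has become a neutron (β⁺ emission or electron capture).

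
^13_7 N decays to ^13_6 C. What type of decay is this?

beta-plus decay or electron capture

ΔA = 13 − 13 = 0; ΔZ = 6 − 7 = -1.
A is unchanged and Z drops by 1 — a proton has become a neutron (β⁺ emission or electron capture).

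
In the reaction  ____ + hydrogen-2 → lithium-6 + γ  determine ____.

Conserve mass number: A + 2 = 6 + 0, so A = 4.
Conserve atomic number: Z + 1 = 3 + 0, so Z = 2.
A = 4 and Z = 2 is helium-4 — an alpha particle.

alpha particle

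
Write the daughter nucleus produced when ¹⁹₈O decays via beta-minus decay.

Beta-minus decay: mass number changes by +0, atomic number by +1.
A: 19 = 19; Z: 8 + 1 = 9.
Z = 9 is fluorine, so the daughter is ¹⁹₉F.

F-19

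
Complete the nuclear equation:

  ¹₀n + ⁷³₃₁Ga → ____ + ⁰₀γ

Ga-74

Conserve mass number: 1 + 73 = A + 0, so A = 74.
Conserve atomic number: 0 + 31 = Z + 0, so Z = 31.
Z = 31 is gallium, so the species is ⁷⁴₃₁Ga.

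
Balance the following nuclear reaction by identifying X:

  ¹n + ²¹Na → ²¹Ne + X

Conserve mass number: 1 + 21 = 21 + A, so A = 1.
Conserve atomic number: 0 + 11 = 10 + Z, so Z = 1.
A = 1 and Z = 1 is ¹H — a proton.

proton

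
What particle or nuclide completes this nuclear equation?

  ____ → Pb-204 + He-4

Po-208

Conserve mass number: A = 204 + 4, so A = 208.
Conserve atomic number: Z = 82 + 2, so Z = 84.
Z = 84 is polonium, so the species is Po-208.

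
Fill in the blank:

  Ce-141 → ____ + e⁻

Conserve mass number: 141 = A + 0, so A = 141.
Conserve atomic number: 58 = Z − 1, so Z = 59.
Z = 59 is praseodymium, so the species is Pr-141.

Pr-141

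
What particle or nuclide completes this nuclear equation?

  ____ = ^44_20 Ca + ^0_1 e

Conserve mass number: A = 44 + 0, so A = 44.
Conserve atomic number: Z = 20 + 1, so Z = 21.
Z = 21 is scandium, so the species is ^44_21 Sc.

Sc-44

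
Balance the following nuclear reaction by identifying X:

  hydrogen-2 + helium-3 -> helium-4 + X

Conserve mass number: 2 + 3 = 4 + A, so A = 1.
Conserve atomic number: 1 + 2 = 2 + Z, so Z = 1.
A = 1 and Z = 1 is hydrogen-1 — a proton.

proton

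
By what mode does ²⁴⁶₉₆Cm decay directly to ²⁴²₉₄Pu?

alpha decay

ΔA = 242 − 246 = -4; ΔZ = 94 − 96 = -2.
A drops by 4 and Z drops by 2 — the signature of alpha emission.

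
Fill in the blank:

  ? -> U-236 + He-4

Pu-240

Conserve mass number: A = 236 + 4, so A = 240.
Conserve atomic number: Z = 92 + 2, so Z = 94.
Z = 94 is plutonium, so the species is Pu-240.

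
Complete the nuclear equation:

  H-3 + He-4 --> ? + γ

Li-7

Conserve mass number: 3 + 4 = A + 0, so A = 7.
Conserve atomic number: 1 + 2 = Z + 0, so Z = 3.
Z = 3 is lithium, so the species is Li-7.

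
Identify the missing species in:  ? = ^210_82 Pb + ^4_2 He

Po-214

Conserve mass number: A = 210 + 4, so A = 214.
Conserve atomic number: Z = 82 + 2, so Z = 84.
Z = 84 is polonium, so the species is ^214_84 Po.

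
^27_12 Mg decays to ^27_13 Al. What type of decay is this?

ΔA = 27 − 27 = 0; ΔZ = 13 − 12 = +1.
A is unchanged and Z rises by 1 — a neutron has become a proton (β⁻ decay).

beta-minus decay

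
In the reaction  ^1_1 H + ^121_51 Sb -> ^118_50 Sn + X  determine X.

Conserve mass number: 1 + 121 = 118 + A, so A = 4.
Conserve atomic number: 1 + 51 = 50 + Z, so Z = 2.
A = 4 and Z = 2 is ^4_2 He — an alpha particle.

alpha particle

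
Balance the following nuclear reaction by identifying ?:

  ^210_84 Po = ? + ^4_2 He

Pb-206

Conserve mass number: 210 = A + 4, so A = 206.
Conserve atomic number: 84 = Z + 2, so Z = 82.
Z = 82 is lead, so the species is ^206_82 Pb.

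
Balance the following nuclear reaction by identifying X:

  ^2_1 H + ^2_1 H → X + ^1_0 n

Conserve mass number: 2 + 2 = A + 1, so A = 3.
Conserve atomic number: 1 + 1 = Z + 0, so Z = 2.
Z = 2 is helium, so the species is ^3_2 He.

He-3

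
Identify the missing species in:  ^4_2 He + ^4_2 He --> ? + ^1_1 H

Conserve mass number: 4 + 4 = A + 1, so A = 7.
Conserve atomic number: 2 + 2 = Z + 1, so Z = 3.
Z = 3 is lithium, so the species is ^7_3 Li.

Li-7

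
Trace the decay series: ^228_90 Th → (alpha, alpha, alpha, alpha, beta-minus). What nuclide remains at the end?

Bi-212

Start: (A, Z) = (228, 90).
After α: (224, 88).
After α: (220, 86).
After α: (216, 84).
After α: (212, 82).
After β⁻: (212, 83).
Z = 83 is bismuth.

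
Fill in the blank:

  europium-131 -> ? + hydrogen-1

Conserve mass number: 131 = A + 1, so A = 130.
Conserve atomic number: 63 = Z + 1, so Z = 62.
Z = 62 is samarium, so the species is samarium-130.

Sm-130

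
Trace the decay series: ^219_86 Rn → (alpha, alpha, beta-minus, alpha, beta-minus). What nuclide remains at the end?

Pb-207

Start: (A, Z) = (219, 86).
After α: (215, 84).
After α: (211, 82).
After β⁻: (211, 83).
After α: (207, 81).
After β⁻: (207, 82).
Z = 82 is lead.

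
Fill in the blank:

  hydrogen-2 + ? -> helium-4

deuteron

Conserve mass number: 2 + A = 4, so A = 2.
Conserve atomic number: 1 + Z = 2, so Z = 1.
A = 2 and Z = 1 is hydrogen-2 — a deuteron.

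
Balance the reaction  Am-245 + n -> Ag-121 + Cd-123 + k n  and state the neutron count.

2

Conserve mass number: 246 = 121 + 123 + k, so k = 246 − 244 = 2.
Check atomic number: 95 = 47 + 48 + 0 = 95. ✓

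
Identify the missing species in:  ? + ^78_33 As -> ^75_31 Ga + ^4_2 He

Conserve mass number: A + 78 = 75 + 4, so A = 1.
Conserve atomic number: Z + 33 = 31 + 2, so Z = 0.
A = 1 and Z = 0 is ^1_0 n — a neutron.

neutron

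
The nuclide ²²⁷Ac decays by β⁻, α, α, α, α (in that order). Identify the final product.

Pb-211

Start: (A, Z) = (227, 89).
After β⁻: (227, 90).
After α: (223, 88).
After α: (219, 86).
After α: (215, 84).
After α: (211, 82).
Z = 82 is lead.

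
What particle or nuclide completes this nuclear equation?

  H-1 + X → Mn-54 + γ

Conserve mass number: 1 + A = 54 + 0, so A = 53.
Conserve atomic number: 1 + Z = 25 + 0, so Z = 24.
Z = 24 is chromium, so the species is Cr-53.

Cr-53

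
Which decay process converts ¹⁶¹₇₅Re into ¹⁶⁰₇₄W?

proton emission

ΔA = 160 − 161 = -1; ΔZ = 74 − 75 = -1.
A drops by 1 and Z drops by 1 — a proton was emitted.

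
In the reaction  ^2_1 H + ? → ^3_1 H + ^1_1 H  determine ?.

deuteron

Conserve mass number: 2 + A = 3 + 1, so A = 2.
Conserve atomic number: 1 + Z = 1 + 1, so Z = 1.
A = 2 and Z = 1 is ^2_1 H — a deuteron.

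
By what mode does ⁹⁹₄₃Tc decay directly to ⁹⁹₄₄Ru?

ΔA = 99 − 99 = 0; ΔZ = 44 − 43 = +1.
A is unchanged and Z rises by 1 — a neutron has become a proton (β⁻ decay).

beta-minus decay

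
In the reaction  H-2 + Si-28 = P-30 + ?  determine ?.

Conserve mass number: 2 + 28 = 30 + A, so A = 0.
Conserve atomic number: 1 + 14 = 15 + Z, so Z = 0.
A = 0 and Z = 0 is γ — a gamma ray.

gamma ray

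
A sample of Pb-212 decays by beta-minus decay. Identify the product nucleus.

Beta-minus decay: mass number changes by +0, atomic number by +1.
A: 212 = 212; Z: 82 + 1 = 83.
Z = 83 is bismuth, so the daughter is Bi-212.

Bi-212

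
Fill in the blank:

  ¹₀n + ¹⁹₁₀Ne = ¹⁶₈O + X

Conserve mass number: 1 + 19 = 16 + A, so A = 4.
Conserve atomic number: 0 + 10 = 8 + Z, so Z = 2.
A = 4 and Z = 2 is ⁴₂He — an alpha particle.

alpha particle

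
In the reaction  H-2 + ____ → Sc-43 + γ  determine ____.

Ca-41

Conserve mass number: 2 + A = 43 + 0, so A = 41.
Conserve atomic number: 1 + Z = 21 + 0, so Z = 20.
Z = 20 is calcium, so the species is Ca-41.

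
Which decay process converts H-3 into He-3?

beta-minus decay

ΔA = 3 − 3 = 0; ΔZ = 2 − 1 = +1.
A is unchanged and Z rises by 1 — a neutron has become a proton (β⁻ decay).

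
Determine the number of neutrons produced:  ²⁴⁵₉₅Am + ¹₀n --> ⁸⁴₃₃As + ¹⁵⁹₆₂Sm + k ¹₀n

Conserve mass number: 246 = 84 + 159 + k, so k = 246 − 243 = 3.
Check atomic number: 95 = 33 + 62 + 0 = 95. ✓

3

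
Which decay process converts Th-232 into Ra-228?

alpha decay

ΔA = 228 − 232 = -4; ΔZ = 88 − 90 = -2.
A drops by 4 and Z drops by 2 — the signature of alpha emission.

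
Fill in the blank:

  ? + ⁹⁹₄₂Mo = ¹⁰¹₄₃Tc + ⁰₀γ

deuteron

Conserve mass number: A + 99 = 101 + 0, so A = 2.
Conserve atomic number: Z + 42 = 43 + 0, so Z = 1.
A = 2 and Z = 1 is ²₁H — a deuteron.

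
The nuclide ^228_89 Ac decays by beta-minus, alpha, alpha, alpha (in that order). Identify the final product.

Start: (A, Z) = (228, 89).
After β⁻: (228, 90).
After α: (224, 88).
After α: (220, 86).
After α: (216, 84).
Z = 84 is polonium.

Po-216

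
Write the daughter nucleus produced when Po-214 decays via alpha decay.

Alpha decay: mass number changes by -4, atomic number by -2.
A: 214 − 4 = 210; Z: 84 − 2 = 82.
Z = 82 is lead, so the daughter is Pb-210.

Pb-210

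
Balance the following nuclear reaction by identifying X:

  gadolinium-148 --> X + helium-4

Sm-144

Conserve mass number: 148 = A + 4, so A = 144.
Conserve atomic number: 64 = Z + 2, so Z = 62.
Z = 62 is samarium, so the species is samarium-144.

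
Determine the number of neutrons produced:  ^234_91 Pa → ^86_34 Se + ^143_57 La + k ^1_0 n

5

Conserve mass number: 234 = 86 + 143 + k, so k = 234 − 229 = 5.
Check atomic number: 91 = 34 + 57 + 0 = 91. ✓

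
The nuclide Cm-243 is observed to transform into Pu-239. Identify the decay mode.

alpha decay

ΔA = 239 − 243 = -4; ΔZ = 94 − 96 = -2.
A drops by 4 and Z drops by 2 — the signature of alpha emission.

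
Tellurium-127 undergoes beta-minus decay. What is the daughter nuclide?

I-127

Beta-minus decay: mass number changes by +0, atomic number by +1.
A: 127 = 127; Z: 52 + 1 = 53.
Z = 53 is iodine, so the daughter is iodine-127.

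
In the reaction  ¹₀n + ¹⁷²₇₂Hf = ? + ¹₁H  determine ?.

Lu-172

Conserve mass number: 1 + 172 = A + 1, so A = 172.
Conserve atomic number: 0 + 72 = Z + 1, so Z = 71.
Z = 71 is lutetium, so the species is ¹⁷²₇₁Lu.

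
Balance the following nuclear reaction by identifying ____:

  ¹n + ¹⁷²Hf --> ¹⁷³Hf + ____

gamma ray

Conserve mass number: 1 + 172 = 173 + A, so A = 0.
Conserve atomic number: 0 + 72 = 72 + Z, so Z = 0.
A = 0 and Z = 0 is γ — a gamma ray.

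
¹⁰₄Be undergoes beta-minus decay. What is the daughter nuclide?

B-10

Beta-minus decay: mass number changes by +0, atomic number by +1.
A: 10 = 10; Z: 4 + 1 = 5.
Z = 5 is boron, so the daughter is ¹⁰₅B.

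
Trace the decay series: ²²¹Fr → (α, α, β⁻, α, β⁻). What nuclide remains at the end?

Start: (A, Z) = (221, 87).
After α: (217, 85).
After α: (213, 83).
After β⁻: (213, 84).
After α: (209, 82).
After β⁻: (209, 83).
Z = 83 is bismuth.

Bi-209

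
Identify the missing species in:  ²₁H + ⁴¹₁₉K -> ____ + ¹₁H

K-42

Conserve mass number: 2 + 41 = A + 1, so A = 42.
Conserve atomic number: 1 + 19 = Z + 1, so Z = 19.
Z = 19 is potassium, so the species is ⁴²₁₉K.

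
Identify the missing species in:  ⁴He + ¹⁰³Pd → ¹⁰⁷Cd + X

gamma ray

Conserve mass number: 4 + 103 = 107 + A, so A = 0.
Conserve atomic number: 2 + 46 = 48 + Z, so Z = 0.
A = 0 and Z = 0 is γ — a gamma ray.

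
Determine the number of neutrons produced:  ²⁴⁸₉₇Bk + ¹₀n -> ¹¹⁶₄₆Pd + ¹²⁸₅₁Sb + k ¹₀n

5

Conserve mass number: 249 = 116 + 128 + k, so k = 249 − 244 = 5.
Check atomic number: 97 = 46 + 51 + 0 = 97. ✓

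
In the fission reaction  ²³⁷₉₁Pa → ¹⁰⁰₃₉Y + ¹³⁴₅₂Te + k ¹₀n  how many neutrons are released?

3

Conserve mass number: 237 = 100 + 134 + k, so k = 237 − 234 = 3.
Check atomic number: 91 = 39 + 52 + 0 = 91. ✓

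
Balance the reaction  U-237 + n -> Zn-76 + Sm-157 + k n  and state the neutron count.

Conserve mass number: 238 = 76 + 157 + k, so k = 238 − 233 = 5.
Check atomic number: 92 = 30 + 62 + 0 = 92. ✓

5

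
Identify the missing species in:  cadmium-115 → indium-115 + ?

beta-minus particle

Conserve mass number: 115 = 115 + A, so A = 0.
Conserve atomic number: 48 = 49 + Z, so Z = -1.
A = 0 and Z = -1 is e⁻ — a beta-minus particle.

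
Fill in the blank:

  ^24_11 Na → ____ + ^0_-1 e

Mg-24

Conserve mass number: 24 = A + 0, so A = 24.
Conserve atomic number: 11 = Z − 1, so Z = 12.
Z = 12 is magnesium, so the species is ^24_12 Mg.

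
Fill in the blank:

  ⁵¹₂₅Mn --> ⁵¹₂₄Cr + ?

positron

Conserve mass number: 51 = 51 + A, so A = 0.
Conserve atomic number: 25 = 24 + Z, so Z = 1.
A = 0 and Z = 1 is ⁰₁e — a positron.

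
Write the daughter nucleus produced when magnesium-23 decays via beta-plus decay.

Beta-plus decay: mass number changes by +0, atomic number by -1.
A: 23 = 23; Z: 12 − 1 = 11.
Z = 11 is sodium, so the daughter is sodium-23.

Na-23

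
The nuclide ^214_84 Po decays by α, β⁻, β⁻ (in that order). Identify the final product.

Start: (A, Z) = (214, 84).
After α: (210, 82).
After β⁻: (210, 83).
After β⁻: (210, 84).
Z = 84 is polonium.

Po-210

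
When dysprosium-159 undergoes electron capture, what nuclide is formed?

Tb-159

Electron capture: mass number changes by +0, atomic number by -1.
A: 159 = 159; Z: 66 − 1 = 65.
Z = 65 is terbium, so the daughter is terbium-159.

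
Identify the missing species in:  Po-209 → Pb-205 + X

Conserve mass number: 209 = 205 + A, so A = 4.
Conserve atomic number: 84 = 82 + Z, so Z = 2.
A = 4 and Z = 2 is He-4 — an alpha particle.

alpha particle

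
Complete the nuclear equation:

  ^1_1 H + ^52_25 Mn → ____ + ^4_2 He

Cr-49

Conserve mass number: 1 + 52 = A + 4, so A = 49.
Conserve atomic number: 1 + 25 = Z + 2, so Z = 24.
Z = 24 is chromium, so the species is ^49_24 Cr.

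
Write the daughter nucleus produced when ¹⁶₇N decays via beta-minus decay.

O-16

Beta-minus decay: mass number changes by +0, atomic number by +1.
A: 16 = 16; Z: 7 + 1 = 8.
Z = 8 is oxygen, so the daughter is ¹⁶₈O.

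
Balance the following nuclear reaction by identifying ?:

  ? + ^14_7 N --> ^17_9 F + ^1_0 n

Conserve mass number: A + 14 = 17 + 1, so A = 4.
Conserve atomic number: Z + 7 = 9 + 0, so Z = 2.
A = 4 and Z = 2 is ^4_2 He — an alpha particle.

alpha particle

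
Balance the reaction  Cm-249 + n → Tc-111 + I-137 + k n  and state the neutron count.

Conserve mass number: 250 = 111 + 137 + k, so k = 250 − 248 = 2.
Check atomic number: 96 = 43 + 53 + 0 = 96. ✓

2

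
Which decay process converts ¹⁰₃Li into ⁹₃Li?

ΔA = 9 − 10 = -1; ΔZ = 3 − 3 = +0.
A drops by 1 with Z unchanged — a neutron was emitted.

neutron emission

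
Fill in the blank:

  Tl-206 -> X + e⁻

Conserve mass number: 206 = A + 0, so A = 206.
Conserve atomic number: 81 = Z − 1, so Z = 82.
Z = 82 is lead, so the species is Pb-206.

Pb-206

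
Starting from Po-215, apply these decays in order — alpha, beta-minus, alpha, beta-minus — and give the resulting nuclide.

Pb-207

Start: (A, Z) = (215, 84).
After α: (211, 82).
After β⁻: (211, 83).
After α: (207, 81).
After β⁻: (207, 82).
Z = 82 is lead.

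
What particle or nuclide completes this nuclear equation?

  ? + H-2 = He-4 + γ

deuteron

Conserve mass number: A + 2 = 4 + 0, so A = 2.
Conserve atomic number: Z + 1 = 2 + 0, so Z = 1.
A = 2 and Z = 1 is H-2 — a deuteron.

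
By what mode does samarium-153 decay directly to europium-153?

beta-minus decay

ΔA = 153 − 153 = 0; ΔZ = 63 − 62 = +1.
A is unchanged and Z rises by 1 — a neutron has become a proton (β⁻ decay).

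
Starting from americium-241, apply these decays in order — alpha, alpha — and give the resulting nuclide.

Pa-233

Start: (A, Z) = (241, 95).
After α: (237, 93).
After α: (233, 91).
Z = 91 is protactinium.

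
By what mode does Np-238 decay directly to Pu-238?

beta-minus decay

ΔA = 238 − 238 = 0; ΔZ = 94 − 93 = +1.
A is unchanged and Z rises by 1 — a neutron has become a proton (β⁻ decay).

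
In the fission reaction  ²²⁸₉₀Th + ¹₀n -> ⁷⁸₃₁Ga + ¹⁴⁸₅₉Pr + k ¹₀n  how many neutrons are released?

3

Conserve mass number: 229 = 78 + 148 + k, so k = 229 − 226 = 3.
Check atomic number: 90 = 31 + 59 + 0 = 90. ✓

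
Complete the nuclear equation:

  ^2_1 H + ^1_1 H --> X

He-3

Conserve mass number: 2 + 1 = A, so A = 3.
Conserve atomic number: 1 + 1 = Z, so Z = 2.
Z = 2 is helium, so the species is ^3_2 He.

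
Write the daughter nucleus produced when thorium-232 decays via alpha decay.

Alpha decay: mass number changes by -4, atomic number by -2.
A: 232 − 4 = 228; Z: 90 − 2 = 88.
Z = 88 is radium, so the daughter is radium-228.

Ra-228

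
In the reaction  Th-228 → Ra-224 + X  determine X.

alpha particle

Conserve mass number: 228 = 224 + A, so A = 4.
Conserve atomic number: 90 = 88 + Z, so Z = 2.
A = 4 and Z = 2 is He-4 — an alpha particle.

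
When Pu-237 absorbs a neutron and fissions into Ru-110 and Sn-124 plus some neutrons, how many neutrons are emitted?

4

Conserve mass number: 238 = 110 + 124 + k, so k = 238 − 234 = 4.
Check atomic number: 94 = 44 + 50 + 0 = 94. ✓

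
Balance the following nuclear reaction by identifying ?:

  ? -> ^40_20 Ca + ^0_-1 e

K-40

Conserve mass number: A = 40 + 0, so A = 40.
Conserve atomic number: Z = 20 − 1, so Z = 19.
Z = 19 is potassium, so the species is ^40_19 K.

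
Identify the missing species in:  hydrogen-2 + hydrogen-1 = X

Conserve mass number: 2 + 1 = A, so A = 3.
Conserve atomic number: 1 + 1 = Z, so Z = 2.
Z = 2 is helium, so the species is helium-3.

He-3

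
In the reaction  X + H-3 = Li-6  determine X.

Conserve mass number: A + 3 = 6, so A = 3.
Conserve atomic number: Z + 1 = 3, so Z = 2.
Z = 2 is helium, so the species is He-3.

He-3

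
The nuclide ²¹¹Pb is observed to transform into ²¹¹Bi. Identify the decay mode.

beta-minus decay

ΔA = 211 − 211 = 0; ΔZ = 83 − 82 = +1.
A is unchanged and Z rises by 1 — a neutron has become a proton (β⁻ decay).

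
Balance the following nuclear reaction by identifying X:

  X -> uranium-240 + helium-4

Pu-244

Conserve mass number: A = 240 + 4, so A = 244.
Conserve atomic number: Z = 92 + 2, so Z = 94.
Z = 94 is plutonium, so the species is plutonium-244.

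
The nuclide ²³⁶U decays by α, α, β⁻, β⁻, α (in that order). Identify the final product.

Ra-224

Start: (A, Z) = (236, 92).
After α: (232, 90).
After α: (228, 88).
After β⁻: (228, 89).
After β⁻: (228, 90).
After α: (224, 88).
Z = 88 is radium.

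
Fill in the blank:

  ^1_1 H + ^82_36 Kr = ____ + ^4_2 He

Conserve mass number: 1 + 82 = A + 4, so A = 79.
Conserve atomic number: 1 + 36 = Z + 2, so Z = 35.
Z = 35 is bromine, so the species is ^79_35 Br.

Br-79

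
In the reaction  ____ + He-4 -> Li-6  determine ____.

deuteron

Conserve mass number: A + 4 = 6, so A = 2.
Conserve atomic number: Z + 2 = 3, so Z = 1.
A = 2 and Z = 1 is H-2 — a deuteron.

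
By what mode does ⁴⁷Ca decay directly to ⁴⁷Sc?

beta-minus decay

ΔA = 47 − 47 = 0; ΔZ = 21 − 20 = +1.
A is unchanged and Z rises by 1 — a neutron has become a proton (β⁻ decay).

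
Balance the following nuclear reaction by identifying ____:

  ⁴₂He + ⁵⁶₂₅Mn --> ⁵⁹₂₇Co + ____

neutron

Conserve mass number: 4 + 56 = 59 + A, so A = 1.
Conserve atomic number: 2 + 25 = 27 + Z, so Z = 0.
A = 1 and Z = 0 is ¹₀n — a neutron.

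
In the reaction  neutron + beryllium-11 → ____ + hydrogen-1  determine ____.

Conserve mass number: 1 + 11 = A + 1, so A = 11.
Conserve atomic number: 0 + 4 = Z + 1, so Z = 3.
Z = 3 is lithium, so the species is lithium-11.

Li-11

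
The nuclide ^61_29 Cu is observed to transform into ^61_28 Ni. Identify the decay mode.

beta-plus decay or electron capture

ΔA = 61 − 61 = 0; ΔZ = 28 − 29 = -1.
A is unchanged and Z drops by 1 — a proton has become a neutron (β⁺ emission or electron capture).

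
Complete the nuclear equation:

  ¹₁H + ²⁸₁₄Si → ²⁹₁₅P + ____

Conserve mass number: 1 + 28 = 29 + A, so A = 0.
Conserve atomic number: 1 + 14 = 15 + Z, so Z = 0.
A = 0 and Z = 0 is ⁰₀γ — a gamma ray.

gamma ray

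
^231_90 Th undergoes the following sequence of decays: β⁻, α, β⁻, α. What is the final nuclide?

Ra-223

Start: (A, Z) = (231, 90).
After β⁻: (231, 91).
After α: (227, 89).
After β⁻: (227, 90).
After α: (223, 88).
Z = 88 is radium.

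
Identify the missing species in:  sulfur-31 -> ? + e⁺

Conserve mass number: 31 = A + 0, so A = 31.
Conserve atomic number: 16 = Z + 1, so Z = 15.
Z = 15 is phosphorus, so the species is phosphorus-31.

P-31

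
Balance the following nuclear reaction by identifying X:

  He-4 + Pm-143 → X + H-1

Conserve mass number: 4 + 143 = A + 1, so A = 146.
Conserve atomic number: 2 + 61 = Z + 1, so Z = 62.
Z = 62 is samarium, so the species is Sm-146.

Sm-146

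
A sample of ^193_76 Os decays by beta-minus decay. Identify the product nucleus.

Beta-minus decay: mass number changes by +0, atomic number by +1.
A: 193 = 193; Z: 76 + 1 = 77.
Z = 77 is iridium, so the daughter is ^193_77 Ir.

Ir-193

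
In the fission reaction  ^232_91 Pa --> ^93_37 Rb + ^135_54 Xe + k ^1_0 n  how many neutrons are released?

Conserve mass number: 232 = 93 + 135 + k, so k = 232 − 228 = 4.
Check atomic number: 91 = 37 + 54 + 0 = 91. ✓

4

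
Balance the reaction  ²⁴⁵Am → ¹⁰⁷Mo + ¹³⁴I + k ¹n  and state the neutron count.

4

Conserve mass number: 245 = 107 + 134 + k, so k = 245 − 241 = 4.
Check atomic number: 95 = 42 + 53 + 0 = 95. ✓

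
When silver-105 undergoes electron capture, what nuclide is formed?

Pd-105

Electron capture: mass number changes by +0, atomic number by -1.
A: 105 = 105; Z: 47 − 1 = 46.
Z = 46 is palladium, so the daughter is palladium-105.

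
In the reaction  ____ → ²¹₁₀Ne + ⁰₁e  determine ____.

Na-21

Conserve mass number: A = 21 + 0, so A = 21.
Conserve atomic number: Z = 10 + 1, so Z = 11.
Z = 11 is sodium, so the species is ²¹₁₁Na.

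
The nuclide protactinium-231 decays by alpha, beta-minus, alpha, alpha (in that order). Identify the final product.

Rn-219

Start: (A, Z) = (231, 91).
After α: (227, 89).
After β⁻: (227, 90).
After α: (223, 88).
After α: (219, 86).
Z = 86 is radon.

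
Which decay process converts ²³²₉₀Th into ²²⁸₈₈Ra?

ΔA = 228 − 232 = -4; ΔZ = 88 − 90 = -2.
A drops by 4 and Z drops by 2 — the signature of alpha emission.

alpha decay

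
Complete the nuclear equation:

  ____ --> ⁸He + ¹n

He-9

Conserve mass number: A = 8 + 1, so A = 9.
Conserve atomic number: Z = 2 + 0, so Z = 2.
Z = 2 is helium, so the species is ⁹He.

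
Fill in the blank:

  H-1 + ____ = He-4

Conserve mass number: 1 + A = 4, so A = 3.
Conserve atomic number: 1 + Z = 2, so Z = 1.
A = 3 and Z = 1 is H-3 — a triton.

triton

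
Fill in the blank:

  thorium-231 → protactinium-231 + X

Conserve mass number: 231 = 231 + A, so A = 0.
Conserve atomic number: 90 = 91 + Z, so Z = -1.
A = 0 and Z = -1 is e⁻ — a beta-minus particle.

beta-minus particle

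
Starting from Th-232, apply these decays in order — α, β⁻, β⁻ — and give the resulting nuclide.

Start: (A, Z) = (232, 90).
After α: (228, 88).
After β⁻: (228, 89).
After β⁻: (228, 90).
Z = 90 is thorium.

Th-228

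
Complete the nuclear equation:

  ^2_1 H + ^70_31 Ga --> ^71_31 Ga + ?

proton

Conserve mass number: 2 + 70 = 71 + A, so A = 1.
Conserve atomic number: 1 + 31 = 31 + Z, so Z = 1.
A = 1 and Z = 1 is ^1_1 H — a proton.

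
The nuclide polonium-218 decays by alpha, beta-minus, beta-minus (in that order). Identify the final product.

Po-214

Start: (A, Z) = (218, 84).
After α: (214, 82).
After β⁻: (214, 83).
After β⁻: (214, 84).
Z = 84 is polonium.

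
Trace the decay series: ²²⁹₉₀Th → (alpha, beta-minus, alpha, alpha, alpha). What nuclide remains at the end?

Start: (A, Z) = (229, 90).
After α: (225, 88).
After β⁻: (225, 89).
After α: (221, 87).
After α: (217, 85).
After α: (213, 83).
Z = 83 is bismuth.

Bi-213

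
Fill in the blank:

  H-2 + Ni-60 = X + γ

Cu-62

Conserve mass number: 2 + 60 = A + 0, so A = 62.
Conserve atomic number: 1 + 28 = Z + 0, so Z = 29.
Z = 29 is copper, so the species is Cu-62.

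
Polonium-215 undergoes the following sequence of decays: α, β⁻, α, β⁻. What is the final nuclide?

Pb-207

Start: (A, Z) = (215, 84).
After α: (211, 82).
After β⁻: (211, 83).
After α: (207, 81).
After β⁻: (207, 82).
Z = 82 is lead.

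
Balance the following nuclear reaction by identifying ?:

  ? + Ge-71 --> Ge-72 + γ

Conserve mass number: A + 71 = 72 + 0, so A = 1.
Conserve atomic number: Z + 32 = 32 + 0, so Z = 0.
A = 1 and Z = 0 is n — a neutron.

neutron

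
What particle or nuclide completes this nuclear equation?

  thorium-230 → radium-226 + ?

alpha particle

Conserve mass number: 230 = 226 + A, so A = 4.
Conserve atomic number: 90 = 88 + Z, so Z = 2.
A = 4 and Z = 2 is helium-4 — an alpha particle.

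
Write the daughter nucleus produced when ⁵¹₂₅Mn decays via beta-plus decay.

Cr-51

Beta-plus decay: mass number changes by +0, atomic number by -1.
A: 51 = 51; Z: 25 − 1 = 24.
Z = 24 is chromium, so the daughter is ⁵¹₂₄Cr.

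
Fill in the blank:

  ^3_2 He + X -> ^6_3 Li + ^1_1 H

Conserve mass number: 3 + A = 6 + 1, so A = 4.
Conserve atomic number: 2 + Z = 3 + 1, so Z = 2.
A = 4 and Z = 2 is ^4_2 He — an alpha particle.

alpha particle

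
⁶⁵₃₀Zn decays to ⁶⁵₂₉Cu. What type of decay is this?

ΔA = 65 − 65 = 0; ΔZ = 29 − 30 = -1.
A is unchanged and Z drops by 1 — a proton has become a neutron (β⁺ emission or electron capture).

beta-plus decay or electron capture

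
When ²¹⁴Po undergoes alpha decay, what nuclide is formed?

Alpha decay: mass number changes by -4, atomic number by -2.
A: 214 − 4 = 210; Z: 84 − 2 = 82.
Z = 82 is lead, so the daughter is ²¹⁰Pb.

Pb-210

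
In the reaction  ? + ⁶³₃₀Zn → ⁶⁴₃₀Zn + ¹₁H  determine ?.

Conserve mass number: A + 63 = 64 + 1, so A = 2.
Conserve atomic number: Z + 30 = 30 + 1, so Z = 1.
A = 2 and Z = 1 is ²₁H — a deuteron.

deuteron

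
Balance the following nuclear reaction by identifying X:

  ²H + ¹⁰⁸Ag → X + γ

Cd-110

Conserve mass number: 2 + 108 = A + 0, so A = 110.
Conserve atomic number: 1 + 47 = Z + 0, so Z = 48.
Z = 48 is cadmium, so the species is ¹¹⁰Cd.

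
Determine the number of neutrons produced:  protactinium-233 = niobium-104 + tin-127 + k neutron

2

Conserve mass number: 233 = 104 + 127 + k, so k = 233 − 231 = 2.
Check atomic number: 91 = 41 + 50 + 0 = 91. ✓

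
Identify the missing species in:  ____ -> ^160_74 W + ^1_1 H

Conserve mass number: A = 160 + 1, so A = 161.
Conserve atomic number: Z = 74 + 1, so Z = 75.
Z = 75 is rhenium, so the species is ^161_75 Re.

Re-161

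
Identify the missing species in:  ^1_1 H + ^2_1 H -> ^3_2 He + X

Conserve mass number: 1 + 2 = 3 + A, so A = 0.
Conserve atomic number: 1 + 1 = 2 + Z, so Z = 0.
A = 0 and Z = 0 is ^0_0 γ — a gamma ray.

gamma ray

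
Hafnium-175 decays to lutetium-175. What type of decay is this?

ΔA = 175 − 175 = 0; ΔZ = 71 − 72 = -1.
A is unchanged and Z drops by 1 — a proton has become a neutron (β⁺ emission or electron capture).

beta-plus decay or electron capture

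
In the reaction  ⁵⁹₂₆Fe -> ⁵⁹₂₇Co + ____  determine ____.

Conserve mass number: 59 = 59 + A, so A = 0.
Conserve atomic number: 26 = 27 + Z, so Z = -1.
A = 0 and Z = -1 is ⁰₋₁e — a beta-minus particle.

beta-minus particle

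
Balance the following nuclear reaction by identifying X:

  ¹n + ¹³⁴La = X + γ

La-135

Conserve mass number: 1 + 134 = A + 0, so A = 135.
Conserve atomic number: 0 + 57 = Z + 0, so Z = 57.
Z = 57 is lanthanum, so the species is ¹³⁵La.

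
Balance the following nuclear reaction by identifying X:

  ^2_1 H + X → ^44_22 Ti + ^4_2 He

V-46

Conserve mass number: 2 + A = 44 + 4, so A = 46.
Conserve atomic number: 1 + Z = 22 + 2, so Z = 23.
Z = 23 is vanadium, so the species is ^46_23 V.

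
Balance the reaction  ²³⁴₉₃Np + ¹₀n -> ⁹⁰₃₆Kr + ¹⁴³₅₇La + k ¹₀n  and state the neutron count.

2

Conserve mass number: 235 = 90 + 143 + k, so k = 235 − 233 = 2.
Check atomic number: 93 = 36 + 57 + 0 = 93. ✓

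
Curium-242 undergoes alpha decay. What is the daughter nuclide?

Alpha decay: mass number changes by -4, atomic number by -2.
A: 242 − 4 = 238; Z: 96 − 2 = 94.
Z = 94 is plutonium, so the daughter is plutonium-238.

Pu-238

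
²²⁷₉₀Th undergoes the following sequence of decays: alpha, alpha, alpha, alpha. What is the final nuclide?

Start: (A, Z) = (227, 90).
After α: (223, 88).
After α: (219, 86).
After α: (215, 84).
After α: (211, 82).
Z = 82 is lead.

Pb-211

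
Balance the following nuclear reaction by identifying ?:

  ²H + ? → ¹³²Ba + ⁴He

Conserve mass number: 2 + A = 132 + 4, so A = 134.
Conserve atomic number: 1 + Z = 56 + 2, so Z = 57.
Z = 57 is lanthanum, so the species is ¹³⁴La.

La-134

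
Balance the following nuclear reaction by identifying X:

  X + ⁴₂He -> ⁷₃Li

Conserve mass number: A + 4 = 7, so A = 3.
Conserve atomic number: Z + 2 = 3, so Z = 1.
A = 3 and Z = 1 is ³₁H — a triton.

triton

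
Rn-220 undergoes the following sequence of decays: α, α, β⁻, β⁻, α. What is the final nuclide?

Pb-208

Start: (A, Z) = (220, 86).
After α: (216, 84).
After α: (212, 82).
After β⁻: (212, 83).
After β⁻: (212, 84).
After α: (208, 82).
Z = 82 is lead.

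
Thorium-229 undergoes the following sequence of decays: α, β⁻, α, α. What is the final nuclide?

Start: (A, Z) = (229, 90).
After α: (225, 88).
After β⁻: (225, 89).
After α: (221, 87).
After α: (217, 85).
Z = 85 is astatine.

At-217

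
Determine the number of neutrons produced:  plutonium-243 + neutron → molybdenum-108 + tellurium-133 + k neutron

3

Conserve mass number: 244 = 108 + 133 + k, so k = 244 − 241 = 3.
Check atomic number: 94 = 42 + 52 + 0 = 94. ✓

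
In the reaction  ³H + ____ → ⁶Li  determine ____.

Conserve mass number: 3 + A = 6, so A = 3.
Conserve atomic number: 1 + Z = 3, so Z = 2.
Z = 2 is helium, so the species is ³He.

He-3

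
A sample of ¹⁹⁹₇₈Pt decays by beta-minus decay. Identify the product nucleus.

Beta-minus decay: mass number changes by +0, atomic number by +1.
A: 199 = 199; Z: 78 + 1 = 79.
Z = 79 is gold, so the daughter is ¹⁹⁹₇₉Au.

Au-199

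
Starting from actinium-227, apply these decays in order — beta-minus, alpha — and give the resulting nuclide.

Ra-223

Start: (A, Z) = (227, 89).
After β⁻: (227, 90).
After α: (223, 88).
Z = 88 is radium.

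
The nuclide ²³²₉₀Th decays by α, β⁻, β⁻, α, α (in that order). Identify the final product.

Start: (A, Z) = (232, 90).
After α: (228, 88).
After β⁻: (228, 89).
After β⁻: (228, 90).
After α: (224, 88).
After α: (220, 86).
Z = 86 is radon.

Rn-220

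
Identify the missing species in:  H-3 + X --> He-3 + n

proton

Conserve mass number: 3 + A = 3 + 1, so A = 1.
Conserve atomic number: 1 + Z = 2 + 0, so Z = 1.
A = 1 and Z = 1 is H-1 — a proton.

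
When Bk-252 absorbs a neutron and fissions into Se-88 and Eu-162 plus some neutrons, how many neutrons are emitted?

Conserve mass number: 253 = 88 + 162 + k, so k = 253 − 250 = 3.
Check atomic number: 97 = 34 + 63 + 0 = 97. ✓

3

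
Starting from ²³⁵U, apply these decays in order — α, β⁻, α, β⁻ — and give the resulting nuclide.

Start: (A, Z) = (235, 92).
After α: (231, 90).
After β⁻: (231, 91).
After α: (227, 89).
After β⁻: (227, 90).
Z = 90 is thorium.

Th-227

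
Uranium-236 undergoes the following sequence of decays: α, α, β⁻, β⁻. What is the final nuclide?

Th-228

Start: (A, Z) = (236, 92).
After α: (232, 90).
After α: (228, 88).
After β⁻: (228, 89).
After β⁻: (228, 90).
Z = 90 is thorium.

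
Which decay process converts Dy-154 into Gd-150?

ΔA = 150 − 154 = -4; ΔZ = 64 − 66 = -2.
A drops by 4 and Z drops by 2 — the signature of alpha emission.

alpha decay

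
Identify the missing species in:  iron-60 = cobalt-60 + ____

beta-minus particle

Conserve mass number: 60 = 60 + A, so A = 0.
Conserve atomic number: 26 = 27 + Z, so Z = -1.
A = 0 and Z = -1 is e⁻ — a beta-minus particle.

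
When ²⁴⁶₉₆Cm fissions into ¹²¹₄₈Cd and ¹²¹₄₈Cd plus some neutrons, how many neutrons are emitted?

4

Conserve mass number: 246 = 121 + 121 + k, so k = 246 − 242 = 4.
Check atomic number: 96 = 48 + 48 + 0 = 96. ✓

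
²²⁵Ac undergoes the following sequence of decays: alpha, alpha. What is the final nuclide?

At-217

Start: (A, Z) = (225, 89).
After α: (221, 87).
After α: (217, 85).
Z = 85 is astatine.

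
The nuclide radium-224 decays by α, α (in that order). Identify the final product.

Po-216

Start: (A, Z) = (224, 88).
After α: (220, 86).
After α: (216, 84).
Z = 84 is polonium.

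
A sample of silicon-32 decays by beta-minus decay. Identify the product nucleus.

P-32

Beta-minus decay: mass number changes by +0, atomic number by +1.
A: 32 = 32; Z: 14 + 1 = 15.
Z = 15 is phosphorus, so the daughter is phosphorus-32.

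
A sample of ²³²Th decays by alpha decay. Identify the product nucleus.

Ra-228

Alpha decay: mass number changes by -4, atomic number by -2.
A: 232 − 4 = 228; Z: 90 − 2 = 88.
Z = 88 is radium, so the daughter is ²²⁸Ra.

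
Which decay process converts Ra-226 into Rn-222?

ΔA = 222 − 226 = -4; ΔZ = 86 − 88 = -2.
A drops by 4 and Z drops by 2 — the signature of alpha emission.

alpha decay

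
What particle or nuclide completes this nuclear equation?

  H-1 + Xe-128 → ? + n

Cs-128

Conserve mass number: 1 + 128 = A + 1, so A = 128.
Conserve atomic number: 1 + 54 = Z + 0, so Z = 55.
Z = 55 is caesium, so the species is Cs-128.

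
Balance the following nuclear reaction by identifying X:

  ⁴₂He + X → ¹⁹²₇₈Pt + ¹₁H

Ir-189

Conserve mass number: 4 + A = 192 + 1, so A = 189.
Conserve atomic number: 2 + Z = 78 + 1, so Z = 77.
Z = 77 is iridium, so the species is ¹⁸⁹₇₇Ir.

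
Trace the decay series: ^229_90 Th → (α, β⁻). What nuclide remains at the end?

Ac-225

Start: (A, Z) = (229, 90).
After α: (225, 88).
After β⁻: (225, 89).
Z = 89 is actinium.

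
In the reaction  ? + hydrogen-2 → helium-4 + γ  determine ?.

Conserve mass number: A + 2 = 4 + 0, so A = 2.
Conserve atomic number: Z + 1 = 2 + 0, so Z = 1.
A = 2 and Z = 1 is hydrogen-2 — a deuteron.

deuteron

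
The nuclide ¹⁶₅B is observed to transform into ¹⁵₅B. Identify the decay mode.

ΔA = 15 − 16 = -1; ΔZ = 5 − 5 = +0.
A drops by 1 with Z unchanged — a neutron was emitted.

neutron emission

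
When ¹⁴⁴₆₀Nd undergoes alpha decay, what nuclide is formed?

Ce-140

Alpha decay: mass number changes by -4, atomic number by -2.
A: 144 − 4 = 140; Z: 60 − 2 = 58.
Z = 58 is cerium, so the daughter is ¹⁴⁰₅₈Ce.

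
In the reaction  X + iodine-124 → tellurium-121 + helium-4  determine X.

proton

Conserve mass number: A + 124 = 121 + 4, so A = 1.
Conserve atomic number: Z + 53 = 52 + 2, so Z = 1.
A = 1 and Z = 1 is hydrogen-1 — a proton.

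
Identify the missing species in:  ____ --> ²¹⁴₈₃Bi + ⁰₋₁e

Conserve mass number: A = 214 + 0, so A = 214.
Conserve atomic number: Z = 83 − 1, so Z = 82.
Z = 82 is lead, so the species is ²¹⁴₈₂Pb.

Pb-214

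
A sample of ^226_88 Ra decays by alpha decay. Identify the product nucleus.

Rn-222

Alpha decay: mass number changes by -4, atomic number by -2.
A: 226 − 4 = 222; Z: 88 − 2 = 86.
Z = 86 is radon, so the daughter is ^222_86 Rn.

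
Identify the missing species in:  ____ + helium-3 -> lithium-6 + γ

Conserve mass number: A + 3 = 6 + 0, so A = 3.
Conserve atomic number: Z + 2 = 3 + 0, so Z = 1.
A = 3 and Z = 1 is hydrogen-3 — a triton.

triton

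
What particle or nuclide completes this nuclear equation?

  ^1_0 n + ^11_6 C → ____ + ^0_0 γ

C-12

Conserve mass number: 1 + 11 = A + 0, so A = 12.
Conserve atomic number: 0 + 6 = Z + 0, so Z = 6.
Z = 6 is carbon, so the species is ^12_6 C.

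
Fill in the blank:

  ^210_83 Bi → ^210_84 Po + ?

beta-minus particle

Conserve mass number: 210 = 210 + A, so A = 0.
Conserve atomic number: 83 = 84 + Z, so Z = -1.
A = 0 and Z = -1 is ^0_-1 e — a beta-minus particle.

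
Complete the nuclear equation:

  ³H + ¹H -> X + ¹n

Conserve mass number: 3 + 1 = A + 1, so A = 3.
Conserve atomic number: 1 + 1 = Z + 0, so Z = 2.
Z = 2 is helium, so the species is ³He.

He-3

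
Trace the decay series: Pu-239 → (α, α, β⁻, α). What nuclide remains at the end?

Start: (A, Z) = (239, 94).
After α: (235, 92).
After α: (231, 90).
After β⁻: (231, 91).
After α: (227, 89).
Z = 89 is actinium.

Ac-227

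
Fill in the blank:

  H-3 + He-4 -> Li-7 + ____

gamma ray

Conserve mass number: 3 + 4 = 7 + A, so A = 0.
Conserve atomic number: 1 + 2 = 3 + Z, so Z = 0.
A = 0 and Z = 0 is γ — a gamma ray.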